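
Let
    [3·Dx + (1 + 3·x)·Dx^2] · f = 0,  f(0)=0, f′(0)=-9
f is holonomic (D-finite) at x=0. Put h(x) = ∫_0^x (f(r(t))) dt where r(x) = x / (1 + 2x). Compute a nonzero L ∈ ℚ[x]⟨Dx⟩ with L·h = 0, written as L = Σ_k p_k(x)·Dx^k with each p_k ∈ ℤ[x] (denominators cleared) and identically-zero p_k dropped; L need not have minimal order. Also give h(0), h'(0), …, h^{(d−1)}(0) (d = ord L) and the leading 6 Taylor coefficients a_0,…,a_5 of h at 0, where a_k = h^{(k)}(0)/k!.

L = (7 + 20·x)·Dx^2 + (1 + 7·x + 10·x^2)·Dx^3  (order 3).
h: a_k = 0, 0, -9/2, 21/2, -117/4, 1827/20, …
ICs: h(0) = 0, h′(0) = 0, h′′(0) = -9.

f: a_k = 0, -9, 27/2, -27, 243/4, -729/5, …
Substitute x→r, Dx→(1/r')Dx; clear ⇒ L₀.
h=∫₀ˣh₀: take L = L₀·Dx.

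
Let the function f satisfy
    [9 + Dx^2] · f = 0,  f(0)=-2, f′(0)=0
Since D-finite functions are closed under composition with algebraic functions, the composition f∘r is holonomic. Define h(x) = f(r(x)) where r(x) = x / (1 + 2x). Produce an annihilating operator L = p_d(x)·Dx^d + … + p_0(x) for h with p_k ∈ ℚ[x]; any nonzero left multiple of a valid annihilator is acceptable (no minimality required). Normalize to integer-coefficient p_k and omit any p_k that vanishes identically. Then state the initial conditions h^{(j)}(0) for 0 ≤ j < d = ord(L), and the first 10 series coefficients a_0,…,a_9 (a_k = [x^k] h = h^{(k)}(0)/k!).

L = 9 + (4 + 24·x + 48·x^2 + 32·x^3)·Dx + (1 + 8·x + 24·x^2 + 32·x^3 + 16·x^4)·Dx^2  (order 2).
h: a_k = -2, 0, 9, -36, 405/4, -234, 18081/40, -6723/10, 188955/448, 276921/140, …
ICs: h(0) = -2, h′(0) = 0.

f: a_k = -2, 0, 9, 0, -27/4, 0, 81/40, 0, -729/2240, 0, …
Change of var in L_f (x↦r) gives L₀.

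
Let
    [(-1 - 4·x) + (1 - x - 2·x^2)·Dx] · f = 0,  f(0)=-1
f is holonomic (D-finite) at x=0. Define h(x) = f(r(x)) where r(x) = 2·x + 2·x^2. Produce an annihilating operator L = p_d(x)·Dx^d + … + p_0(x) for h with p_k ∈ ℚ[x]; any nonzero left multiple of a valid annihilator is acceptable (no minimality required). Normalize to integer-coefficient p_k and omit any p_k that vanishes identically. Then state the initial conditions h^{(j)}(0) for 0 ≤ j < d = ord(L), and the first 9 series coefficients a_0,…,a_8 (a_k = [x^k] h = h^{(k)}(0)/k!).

L = (2 + 20·x + 48·x^2 + 32·x^3) + (-1 + 2·x + 10·x^2 + 16·x^3 + 8·x^4)·Dx  (order 1).
h: a_k = -1, -2, -14, -64, -308, -1496, -7208, -34816, -168112, …
ICs: h(0) = -1.

f: a_k = -1, -1, -3, -5, -11, -21, -43, -85, -171, …
L₀ from L_f via x↦r, Dx↦r'^{-1}Dx.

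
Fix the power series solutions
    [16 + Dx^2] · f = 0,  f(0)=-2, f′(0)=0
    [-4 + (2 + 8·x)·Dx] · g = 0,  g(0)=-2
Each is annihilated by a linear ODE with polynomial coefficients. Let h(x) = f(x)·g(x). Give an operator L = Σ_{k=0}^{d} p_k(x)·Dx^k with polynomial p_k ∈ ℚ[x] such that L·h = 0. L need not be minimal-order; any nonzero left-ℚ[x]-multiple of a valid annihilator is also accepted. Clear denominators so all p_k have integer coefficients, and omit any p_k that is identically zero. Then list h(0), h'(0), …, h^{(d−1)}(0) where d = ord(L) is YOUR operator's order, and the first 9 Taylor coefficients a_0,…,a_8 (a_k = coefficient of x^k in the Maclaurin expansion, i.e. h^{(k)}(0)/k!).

f: a_k = -2, 0, 16, 0, -64/3, 0, 512/45, 0, -1024/315, …
g: a_k = -2, -4, 4, -8, 20, -56, 168, -528, 1716, …
Product ⇒ symmetric product L₀, ord ≤ 2.
L = (28 + 128·x + 256·x^2) + (-4 - 16·x)·Dx + (1 + 8·x + 16·x^2)·Dx^2  (order 2).
h: a_k = 4, 8, -40, -48, 200/3, 208/3, -5584/45, 12832/45, -352376/315, …
ICs: h(0) = 4, h′(0) = 8.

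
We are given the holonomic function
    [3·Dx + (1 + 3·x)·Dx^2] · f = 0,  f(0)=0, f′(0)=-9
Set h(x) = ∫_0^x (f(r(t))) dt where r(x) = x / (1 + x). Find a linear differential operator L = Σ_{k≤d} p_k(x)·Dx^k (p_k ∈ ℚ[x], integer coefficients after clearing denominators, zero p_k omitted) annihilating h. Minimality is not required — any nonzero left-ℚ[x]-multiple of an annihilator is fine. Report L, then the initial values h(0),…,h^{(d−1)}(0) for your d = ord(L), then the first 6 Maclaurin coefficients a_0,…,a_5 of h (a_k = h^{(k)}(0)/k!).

f: a_k = 0, -9, 27/2, -27, 243/4, -729/5, …
Change of var in L_f (x↦r) gives L₀.
Integrate: L := L₀·Dx.
L = (5 + 8·x)·Dx^2 + (1 + 5·x + 4·x^2)·Dx^3  (order 3).
h: a_k = 0, 0, -9/2, 15/2, -63/4, 153/4, …
ICs: h(0) = 0, h′(0) = 0, h′′(0) = -9.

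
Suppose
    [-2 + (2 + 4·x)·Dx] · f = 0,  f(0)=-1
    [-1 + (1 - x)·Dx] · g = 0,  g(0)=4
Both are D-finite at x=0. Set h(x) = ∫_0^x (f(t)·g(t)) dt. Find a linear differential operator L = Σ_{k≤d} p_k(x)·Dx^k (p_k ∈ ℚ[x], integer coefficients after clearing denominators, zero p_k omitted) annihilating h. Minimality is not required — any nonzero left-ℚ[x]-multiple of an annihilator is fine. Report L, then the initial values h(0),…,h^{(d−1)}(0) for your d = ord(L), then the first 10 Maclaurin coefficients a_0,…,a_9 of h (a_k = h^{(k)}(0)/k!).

f: a_k = -1, -1, 1/2, -1/2, 5/8, -7/8, 21/16, -33/16, 429/128, -715/128, …
g: a_k = 4, 4, 4, 4, 4, 4, 4, 4, 4, 4, …
h₀=f·g: eliminate ⇒ L₀, order ≤ 1·1.
h=∫₀ˣh₀: take L = L₀·Dx.
L = (2 + x)·Dx + (-1 - x + 2·x^2)·Dx^2  (order 2).
h: a_k = 0, -4, -4, -2, -2, -11/10, -3/2, -15/28, -3/2, 5/32, …
ICs: h(0) = 0, h′(0) = -4.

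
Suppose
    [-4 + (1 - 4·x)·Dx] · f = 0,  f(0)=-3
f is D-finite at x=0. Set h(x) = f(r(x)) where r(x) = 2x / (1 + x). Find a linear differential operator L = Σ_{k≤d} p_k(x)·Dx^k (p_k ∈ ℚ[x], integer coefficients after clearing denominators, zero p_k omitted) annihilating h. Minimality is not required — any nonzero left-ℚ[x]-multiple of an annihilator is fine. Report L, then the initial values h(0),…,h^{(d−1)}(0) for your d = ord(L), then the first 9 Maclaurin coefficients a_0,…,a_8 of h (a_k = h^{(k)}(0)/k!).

L = 8 + (-1 + 6·x + 7·x^2)·Dx  (order 1).
h: a_k = -3, -24, -168, -1176, -8232, -57624, -403368, -2823576, -19765032, …
ICs: h(0) = -3.

f: a_k = -3, -12, -48, -192, -768, -3072, -12288, -49152, -196608, …
h₀=f(r): pull back L_f along r ⇒ L₀.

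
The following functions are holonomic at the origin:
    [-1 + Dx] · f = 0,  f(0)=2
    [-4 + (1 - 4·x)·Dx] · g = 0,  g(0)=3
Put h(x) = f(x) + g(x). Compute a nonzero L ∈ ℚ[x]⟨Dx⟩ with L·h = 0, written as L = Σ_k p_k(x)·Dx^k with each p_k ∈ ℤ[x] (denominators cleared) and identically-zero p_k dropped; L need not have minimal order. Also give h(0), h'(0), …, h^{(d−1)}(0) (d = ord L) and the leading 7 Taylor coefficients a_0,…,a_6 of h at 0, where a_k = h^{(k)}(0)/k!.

f: a_k = 2, 2, 1, 1/3, 1/12, 1/60, 1/360, …
g: a_k = 3, 12, 48, 192, 768, 3072, 12288, …
Weyl lclm of L_f,L_g ⇒ L₀ (ord ≤ 2).
L = (28 + 16·x) + (-31 - 8·x + 16·x^2)·Dx + (3 - 8·x - 16·x^2)·Dx^2  (order 2).
h: a_k = 5, 14, 49, 577/3, 9217/12, 184321/60, 4423681/360, …
ICs: h(0) = 5, h′(0) = 14.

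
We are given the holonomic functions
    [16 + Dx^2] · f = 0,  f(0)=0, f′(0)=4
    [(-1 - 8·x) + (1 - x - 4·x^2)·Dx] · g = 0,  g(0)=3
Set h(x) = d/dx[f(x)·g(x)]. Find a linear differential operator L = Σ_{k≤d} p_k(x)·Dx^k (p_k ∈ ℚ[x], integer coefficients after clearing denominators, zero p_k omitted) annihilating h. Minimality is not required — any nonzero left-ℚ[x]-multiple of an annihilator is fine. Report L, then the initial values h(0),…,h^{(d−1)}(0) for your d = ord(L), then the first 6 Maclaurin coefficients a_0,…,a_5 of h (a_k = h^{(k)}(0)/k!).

f: a_k = 0, 4, 0, -32/3, 0, 128/15, …
g: a_k = 3, 3, 15, 27, 87, 195, …
Product ⇒ symmetric product L₀, ord ≤ 2.
Differentiate: ansatz ord ≤ ord L₀ ⇒ L.
L = (-12 - 64·x - 224·x^2 + 256·x^3 + 512·x^4) + (-1 - 4·x + 48·x^2 + 128·x^3)·Dx + (1 - 3·x - 10·x^2 + 16·x^3 + 32·x^4)·Dx^2  (order 2).
h: a_k = 12, 24, 84, 304, 1068, 15528/5, …
ICs: h(0) = 12, h′(0) = 24.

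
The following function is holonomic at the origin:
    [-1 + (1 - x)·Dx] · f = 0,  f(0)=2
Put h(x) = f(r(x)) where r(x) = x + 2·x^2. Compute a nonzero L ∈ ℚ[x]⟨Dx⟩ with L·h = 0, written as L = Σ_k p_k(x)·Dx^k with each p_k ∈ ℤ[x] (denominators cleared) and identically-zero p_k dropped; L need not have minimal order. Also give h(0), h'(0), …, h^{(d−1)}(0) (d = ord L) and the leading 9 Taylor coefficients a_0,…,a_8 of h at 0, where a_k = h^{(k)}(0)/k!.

L = (1 + 4·x) + (-1 + x + 2·x^2)·Dx  (order 1).
h: a_k = 2, 2, 6, 10, 22, 42, 86, 170, 342, …
ICs: h(0) = 2.

f: a_k = 2, 2, 2, 2, 2, 2, 2, 2, 2, …
h₀=f(r): pull back L_f along r ⇒ L₀.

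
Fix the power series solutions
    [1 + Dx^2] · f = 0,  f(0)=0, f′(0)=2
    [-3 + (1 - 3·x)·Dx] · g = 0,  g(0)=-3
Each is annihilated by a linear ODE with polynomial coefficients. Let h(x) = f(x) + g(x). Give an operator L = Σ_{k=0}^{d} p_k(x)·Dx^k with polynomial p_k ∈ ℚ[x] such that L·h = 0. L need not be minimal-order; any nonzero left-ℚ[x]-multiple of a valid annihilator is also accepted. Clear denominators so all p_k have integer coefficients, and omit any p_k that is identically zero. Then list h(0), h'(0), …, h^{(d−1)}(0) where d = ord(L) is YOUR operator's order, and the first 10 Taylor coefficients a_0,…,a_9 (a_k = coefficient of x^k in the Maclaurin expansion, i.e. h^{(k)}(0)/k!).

L = (-165 + 18·x - 27·x^2) + (19 - 63·x + 27·x^2 - 27·x^3)·Dx + (-165 + 18·x - 27·x^2)·Dx^2 + (19 - 63·x + 27·x^2 - 27·x^3)·Dx^3  (order 3).
h: a_k = -3, -7, -27, -244/3, -243, -43739/60, -2187, -16533721/2520, -19683, -10713850559/181440, …
ICs: h(0) = -3, h′(0) = -7, h′′(0) = -54.

f: a_k = 0, 2, 0, -1/3, 0, 1/60, 0, -1/2520, 0, 1/181440, …
g: a_k = -3, -9, -27, -81, -243, -729, -2187, -6561, -19683, -59049, …
h₀=f+g: left-lcm gives L₀, ord ≤ 3.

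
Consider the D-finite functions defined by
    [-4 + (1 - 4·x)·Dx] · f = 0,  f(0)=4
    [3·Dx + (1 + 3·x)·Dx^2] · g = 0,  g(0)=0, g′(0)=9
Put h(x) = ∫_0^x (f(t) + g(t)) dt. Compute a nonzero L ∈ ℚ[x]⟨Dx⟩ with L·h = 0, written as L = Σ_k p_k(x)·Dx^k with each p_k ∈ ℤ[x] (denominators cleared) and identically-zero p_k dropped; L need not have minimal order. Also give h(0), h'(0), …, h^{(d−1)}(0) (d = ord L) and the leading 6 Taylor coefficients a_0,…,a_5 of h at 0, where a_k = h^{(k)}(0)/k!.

L = (432 + 288·x)·Dx^2 + (78 + 720·x + 576·x^2)·Dx^3 + (-11 - x + 144·x^2 + 144·x^3)·Dx^4  (order 4).
h: a_k = 0, 4, 25/2, 101/6, 283/4, 3853/20, …
ICs: h(0) = 0, h′(0) = 4, h′′(0) = 25, h′′′(0) = 101.

f: a_k = 4, 16, 64, 256, 1024, 4096, …
g: a_k = 0, 9, -27/2, 27, -243/4, 729/5, …
Weyl lclm of L_f,L_g ⇒ L₀ (ord ≤ 3).
h=∫₀ˣh₀: take L = L₀·Dx.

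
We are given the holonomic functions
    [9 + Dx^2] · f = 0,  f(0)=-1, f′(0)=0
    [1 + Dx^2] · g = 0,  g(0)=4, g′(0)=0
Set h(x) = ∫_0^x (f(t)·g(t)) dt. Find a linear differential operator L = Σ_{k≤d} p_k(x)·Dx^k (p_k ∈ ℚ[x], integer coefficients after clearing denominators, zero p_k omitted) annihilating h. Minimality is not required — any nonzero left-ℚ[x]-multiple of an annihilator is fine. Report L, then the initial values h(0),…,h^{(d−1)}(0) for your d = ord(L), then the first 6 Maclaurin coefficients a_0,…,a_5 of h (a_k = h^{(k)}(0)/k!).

L = 64·Dx + 20·Dx^3 + Dx^5  (order 5).
h: a_k = 0, -4, 0, 20/3, 0, -68/15, …
ICs: h(0) = 0, h′(0) = -4, h′′(0) = 0, h′′′(0) = 40, h′′′′(0) = 0.

f: a_k = -1, 0, 9/2, 0, -27/8, 0, …
g: a_k = 4, 0, -2, 0, 1/6, 0, …
h₀=f·g: eliminate ⇒ L₀, order ≤ 2·2.
h=∫h₀ ⇒ L = L₀·Dx.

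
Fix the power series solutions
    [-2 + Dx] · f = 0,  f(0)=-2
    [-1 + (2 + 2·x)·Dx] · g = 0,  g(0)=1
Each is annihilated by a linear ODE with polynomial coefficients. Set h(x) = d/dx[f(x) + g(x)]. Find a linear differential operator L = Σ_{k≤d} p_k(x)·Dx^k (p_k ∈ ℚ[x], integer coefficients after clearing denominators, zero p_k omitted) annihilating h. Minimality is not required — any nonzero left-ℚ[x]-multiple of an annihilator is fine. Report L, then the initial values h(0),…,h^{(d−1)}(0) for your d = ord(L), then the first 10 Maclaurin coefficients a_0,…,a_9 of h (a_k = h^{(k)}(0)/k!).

f: a_k = -2, -4, -4, -8/3, -4/3, -8/15, -8/45, -16/315, -4/315, -8/2835, …
g: a_k = 1, 1/2, -1/8, 1/16, -5/128, 7/256, -21/1024, 33/2048, -429/32768, 715/65536, …
h₀=f+g: left-lcm gives L₀, ord ≤ 2.
h=h₀': d/dx-closure on L₀ ⇒ L.
L = (-14 - 8·x) + (-13 - 32·x - 16·x^2)·Dx + (10 + 18·x + 8·x^2)·Dx^2  (order 2).
h: a_k = -7/2, -33/4, -125/16, -527/96, -1943/768, -9137/7680, -22373/92160, -266207/1290240, 1502737/20643840, -36556577/371589120, …
ICs: h(0) = -7/2, h′(0) = -33/4.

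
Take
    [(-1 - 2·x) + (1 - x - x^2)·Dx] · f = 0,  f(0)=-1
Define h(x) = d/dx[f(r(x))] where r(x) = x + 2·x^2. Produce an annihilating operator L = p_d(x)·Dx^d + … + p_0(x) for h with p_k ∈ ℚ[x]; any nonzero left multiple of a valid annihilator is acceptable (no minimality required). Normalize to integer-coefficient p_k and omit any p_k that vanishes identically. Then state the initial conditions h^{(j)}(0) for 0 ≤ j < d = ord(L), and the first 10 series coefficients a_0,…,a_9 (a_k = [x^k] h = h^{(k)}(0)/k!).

L = (8 + 42·x + 126·x^2 + 208·x^3 + 408·x^4 + 480·x^5 + 320·x^6) + (-1 - 5·x - 3·x^2 + 18·x^3 + 80·x^4 + 120·x^5 + 112·x^6 + 64·x^7)·Dx  (order 1).
h: a_k = -1, -8, -33, -124, -420, -1422, -4599, -14624, -45747, -141430, …
ICs: h(0) = -1.

f: a_k = -1, -1, -2, -3, -5, -8, -13, -21, -34, -55, …
Change of var in L_f (x↦r) gives L₀.
h₀' ⇒ L via d/dx closure of L₀.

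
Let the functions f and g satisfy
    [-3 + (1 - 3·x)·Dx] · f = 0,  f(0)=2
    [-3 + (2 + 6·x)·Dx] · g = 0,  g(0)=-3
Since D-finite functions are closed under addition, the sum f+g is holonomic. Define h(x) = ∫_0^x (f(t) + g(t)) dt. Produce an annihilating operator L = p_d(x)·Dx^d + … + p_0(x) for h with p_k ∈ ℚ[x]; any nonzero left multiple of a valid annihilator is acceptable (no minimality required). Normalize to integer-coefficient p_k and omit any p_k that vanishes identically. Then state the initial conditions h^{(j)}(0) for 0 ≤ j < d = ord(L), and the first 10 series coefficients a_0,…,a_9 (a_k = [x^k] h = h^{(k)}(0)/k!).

L = (-45 - 81·x)·Dx + (27 + 126·x + 243·x^2)·Dx^2 + (-2 - 18·x + 18·x^2 + 162·x^3)·Dx^3  (order 3).
h: a_k = 0, -1, 3/4, 57/8, 783/64, 21951/640, 39771/512, 1538919/7168, 8741439/16384, 48713967/32768, …
ICs: h(0) = 0, h′(0) = -1, h′′(0) = 3/2.

f: a_k = 2, 6, 18, 54, 162, 486, 1458, 4374, 13122, 39366, …
g: a_k = -3, -9/2, 27/8, -81/16, 1215/128, -5103/256, 45927/1024, -216513/2048, 8444007/32768, -42220035/65536, …
Weyl lclm of L_f,L_g ⇒ L₀ (ord ≤ 2).
∫: right-multiply L₀ by Dx.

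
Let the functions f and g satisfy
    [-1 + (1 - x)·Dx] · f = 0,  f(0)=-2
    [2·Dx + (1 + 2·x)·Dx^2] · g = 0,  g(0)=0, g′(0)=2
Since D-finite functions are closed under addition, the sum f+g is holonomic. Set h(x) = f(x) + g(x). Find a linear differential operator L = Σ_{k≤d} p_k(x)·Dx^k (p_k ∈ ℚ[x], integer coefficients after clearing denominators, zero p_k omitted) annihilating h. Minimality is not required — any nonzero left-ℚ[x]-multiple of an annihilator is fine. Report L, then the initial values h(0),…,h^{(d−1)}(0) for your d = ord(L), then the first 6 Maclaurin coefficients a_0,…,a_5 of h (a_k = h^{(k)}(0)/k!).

f: a_k = -2, -2, -2, -2, -2, -2, …
g: a_k = 0, 2, -2, 8/3, -4, 32/5, …
Weyl lclm of L_f,L_g ⇒ L₀ (ord ≤ 3).
L = (14 + 4·x)·Dx + (-1 + 20·x + 8·x^2)·Dx^2 + (-2 - 3·x + 3·x^2 + 2·x^3)·Dx^3  (order 3).
h: a_k = -2, 0, -4, 2/3, -6, 22/5, …
ICs: h(0) = -2, h′(0) = 0, h′′(0) = -8.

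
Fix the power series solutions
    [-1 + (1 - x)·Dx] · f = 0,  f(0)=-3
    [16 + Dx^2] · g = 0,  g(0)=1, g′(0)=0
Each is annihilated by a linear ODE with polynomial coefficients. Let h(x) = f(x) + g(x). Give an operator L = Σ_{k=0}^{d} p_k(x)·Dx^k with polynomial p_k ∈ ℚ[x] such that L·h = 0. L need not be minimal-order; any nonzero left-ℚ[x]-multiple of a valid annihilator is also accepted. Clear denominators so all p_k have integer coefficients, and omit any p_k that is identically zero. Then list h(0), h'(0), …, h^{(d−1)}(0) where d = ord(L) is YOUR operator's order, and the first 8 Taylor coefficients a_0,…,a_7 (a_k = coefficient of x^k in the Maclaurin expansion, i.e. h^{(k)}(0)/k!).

L = (176 - 256·x + 128·x^2) + (-144 + 400·x - 384·x^2 + 128·x^3)·Dx + (11 - 16·x + 8·x^2)·Dx^2 + (-9 + 25·x - 24·x^2 + 8·x^3)·Dx^3  (order 3).
h: a_k = -2, -3, -11, -3, 23/3, -3, -391/45, -3, …
ICs: h(0) = -2, h′(0) = -3, h′′(0) = -22.

f: a_k = -3, -3, -3, -3, -3, -3, -3, -3, …
g: a_k = 1, 0, -8, 0, 32/3, 0, -256/45, 0, …
Weyl lclm of L_f,L_g ⇒ L₀ (ord ≤ 3).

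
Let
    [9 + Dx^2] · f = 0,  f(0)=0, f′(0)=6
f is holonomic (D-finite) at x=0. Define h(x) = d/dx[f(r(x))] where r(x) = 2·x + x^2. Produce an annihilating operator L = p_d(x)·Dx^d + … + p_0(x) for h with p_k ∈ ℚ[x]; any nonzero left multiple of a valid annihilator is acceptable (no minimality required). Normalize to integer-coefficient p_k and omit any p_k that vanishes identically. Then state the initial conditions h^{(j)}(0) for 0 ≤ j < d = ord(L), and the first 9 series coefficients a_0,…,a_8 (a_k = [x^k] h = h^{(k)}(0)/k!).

f: a_k = 0, 6, 0, -9, 0, 81/20, 0, -243/280, 0, …
f∘r: x↦r, Dx↦Dx/r' in L_f ⇒ L₀.
Differentiate: ansatz ord ≤ ord L₀ ⇒ L.
L = (39 + 144·x + 216·x^2 + 144·x^3 + 36·x^4) + (-3 - 3·x)·Dx + (1 + 2·x + x^2)·Dx^2  (order 2).
h: a_k = 12, 12, -216, -432, 378, 1890, 7452/5, -9072/5, -306909/70, …
ICs: h(0) = 12, h′(0) = 12.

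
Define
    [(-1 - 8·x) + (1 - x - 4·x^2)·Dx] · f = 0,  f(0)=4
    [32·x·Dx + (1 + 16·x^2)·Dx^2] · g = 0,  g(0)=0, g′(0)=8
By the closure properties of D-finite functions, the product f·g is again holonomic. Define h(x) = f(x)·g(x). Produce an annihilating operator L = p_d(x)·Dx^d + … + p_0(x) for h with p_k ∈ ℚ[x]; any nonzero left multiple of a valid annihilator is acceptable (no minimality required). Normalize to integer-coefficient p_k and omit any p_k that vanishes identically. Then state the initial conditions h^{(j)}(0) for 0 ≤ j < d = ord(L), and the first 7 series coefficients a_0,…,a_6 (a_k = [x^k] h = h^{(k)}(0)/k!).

f: a_k = 4, 4, 20, 36, 116, 260, 724, …
g: a_k = 0, 8, 0, -128/3, 0, 2048/5, 0, …
Sym-product of L_f,L_g gives L₀ (≤ ord 2).
L = (8 + 32·x + 384·x^2) + (2 - 16·x + 64·x^2 + 384·x^3)·Dx + (-1 + x - 12·x^2 + 16·x^3 + 64·x^4)·Dx^2  (order 2).
h: a_k = 0, 32, 32, -32/3, 352/3, 25696/15, 10912/5, …
ICs: h(0) = 0, h′(0) = 32.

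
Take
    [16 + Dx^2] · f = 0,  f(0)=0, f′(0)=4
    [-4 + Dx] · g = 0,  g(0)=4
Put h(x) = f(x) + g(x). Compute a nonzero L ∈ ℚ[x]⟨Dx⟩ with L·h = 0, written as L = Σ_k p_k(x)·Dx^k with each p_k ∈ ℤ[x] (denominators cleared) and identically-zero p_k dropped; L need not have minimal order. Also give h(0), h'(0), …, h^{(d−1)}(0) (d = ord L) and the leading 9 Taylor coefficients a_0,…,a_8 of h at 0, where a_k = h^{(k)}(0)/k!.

L = -64 + 16·Dx - 4·Dx^2 + Dx^3  (order 3).
h: a_k = 4, 20, 32, 32, 128/3, 128/3, 1024/45, 1024/105, 2048/315, …
ICs: h(0) = 4, h′(0) = 20, h′′(0) = 64.

f: a_k = 0, 4, 0, -32/3, 0, 128/15, 0, -1024/315, 0, …
g: a_k = 4, 16, 32, 128/3, 128/3, 512/15, 1024/45, 4096/315, 2048/315, …
Weyl lclm of L_f,L_g ⇒ L₀ (ord ≤ 3).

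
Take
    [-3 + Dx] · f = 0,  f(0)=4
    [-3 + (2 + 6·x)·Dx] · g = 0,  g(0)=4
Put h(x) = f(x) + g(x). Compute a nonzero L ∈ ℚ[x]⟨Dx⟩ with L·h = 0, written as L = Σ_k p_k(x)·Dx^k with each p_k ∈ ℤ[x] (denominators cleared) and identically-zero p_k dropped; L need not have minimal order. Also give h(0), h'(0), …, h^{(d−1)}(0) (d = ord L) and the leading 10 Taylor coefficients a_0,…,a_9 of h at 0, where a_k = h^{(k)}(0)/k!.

f: a_k = 4, 12, 18, 18, 27/2, 81/10, 81/20, 243/140, 729/1120, 243/1120, …
g: a_k = 4, 6, -9/2, 27/4, -405/32, 1701/64, -15309/256, 72171/512, -2814669/8192, 14073345/16384, …
Sum ⇒ L₀ = lclm(L_f,L_g) in ℚ(x)⟨Dx⟩.
L = (27 + 54·x) + (-15 - 72·x - 108·x^2)·Dx + (2 + 18·x + 36·x^2)·Dx^2  (order 2).
h: a_k = 8, 18, 27/2, 99/4, 27/32, 11097/320, -71361/1280, 2557089/17920, -98326791/286720, 492691491/573440, …
ICs: h(0) = 8, h′(0) = 18.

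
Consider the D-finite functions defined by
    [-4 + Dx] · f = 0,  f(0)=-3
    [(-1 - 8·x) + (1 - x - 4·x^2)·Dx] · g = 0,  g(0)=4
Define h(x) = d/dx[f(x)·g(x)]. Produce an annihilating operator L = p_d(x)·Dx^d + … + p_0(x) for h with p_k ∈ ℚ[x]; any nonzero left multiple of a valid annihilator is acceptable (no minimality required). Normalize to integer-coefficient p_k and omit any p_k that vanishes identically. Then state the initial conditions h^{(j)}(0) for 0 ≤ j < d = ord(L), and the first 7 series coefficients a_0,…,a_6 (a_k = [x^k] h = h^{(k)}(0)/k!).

f: a_k = -3, -12, -24, -32, -32, -128/5, -256/15, …
g: a_k = 4, 4, 20, 36, 116, 260, 724, …
L₀ := L_f ⊗_s L_g (sym. prod.), ord ≤ 1.
h=h₀': d/dx-closure on L₀ ⇒ L.
L = (34 + 48·x - 112·x^2 - 128·x^3 + 256·x^4) + (-5 + x + 40·x^2 - 64·x^4)·Dx  (order 1).
h: a_k = -60, -408, -1716, -6064, -19532, -60232, -2698844/15, …
ICs: h(0) = -60.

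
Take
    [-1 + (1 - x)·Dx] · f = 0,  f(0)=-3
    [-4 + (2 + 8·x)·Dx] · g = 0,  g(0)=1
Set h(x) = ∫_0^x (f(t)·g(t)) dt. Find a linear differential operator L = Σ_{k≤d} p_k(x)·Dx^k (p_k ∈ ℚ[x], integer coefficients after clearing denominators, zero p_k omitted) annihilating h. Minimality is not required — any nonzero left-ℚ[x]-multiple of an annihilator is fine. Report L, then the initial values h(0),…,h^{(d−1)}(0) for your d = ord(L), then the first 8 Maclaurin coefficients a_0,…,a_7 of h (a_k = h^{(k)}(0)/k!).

f: a_k = -3, -3, -3, -3, -3, -3, -3, -3, …
g: a_k = 1, 2, -2, 4, -10, 28, -84, 264, …
Sym-product of L_f,L_g gives L₀ (≤ ord 1).
Integrate: L := L₀·Dx.
L = (3 + 2·x)·Dx + (-1 - 3·x + 4·x^2)·Dx^2  (order 2).
h: a_k = 0, -3, -9/2, -1, -15/4, 3, -23/2, 183/7, …
ICs: h(0) = 0, h′(0) = -3.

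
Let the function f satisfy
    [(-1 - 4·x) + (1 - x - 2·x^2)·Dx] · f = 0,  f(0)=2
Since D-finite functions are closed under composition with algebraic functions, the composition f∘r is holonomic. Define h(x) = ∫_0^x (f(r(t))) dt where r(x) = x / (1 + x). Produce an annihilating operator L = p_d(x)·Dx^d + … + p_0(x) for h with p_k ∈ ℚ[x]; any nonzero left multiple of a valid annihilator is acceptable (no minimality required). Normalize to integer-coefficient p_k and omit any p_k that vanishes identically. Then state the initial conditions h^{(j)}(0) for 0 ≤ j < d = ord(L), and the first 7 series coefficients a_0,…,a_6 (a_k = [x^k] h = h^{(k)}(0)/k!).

f: a_k = 2, 2, 6, 10, 22, 42, 86, …
h₀=f(r): pull back L_f along r ⇒ L₀.
Integrate: L := L₀·Dx.
L = (1 + 5·x)·Dx + (-1 - 2·x + x^2 + 2·x^3)·Dx^2  (order 2).
h: a_k = 0, 2, 1, 4/3, 0, 8/5, -4/3, …
ICs: h(0) = 0, h′(0) = 2.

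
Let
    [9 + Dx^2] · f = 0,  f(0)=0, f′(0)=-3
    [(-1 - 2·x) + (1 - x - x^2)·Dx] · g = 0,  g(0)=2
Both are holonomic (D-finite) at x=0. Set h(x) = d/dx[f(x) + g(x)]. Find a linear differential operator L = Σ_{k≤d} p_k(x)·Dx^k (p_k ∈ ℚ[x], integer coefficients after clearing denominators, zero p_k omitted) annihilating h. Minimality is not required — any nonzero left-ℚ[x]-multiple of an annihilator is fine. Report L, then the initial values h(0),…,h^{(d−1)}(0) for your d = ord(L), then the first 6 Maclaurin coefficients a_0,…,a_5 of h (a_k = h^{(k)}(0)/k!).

L = (468 + 1026·x + 1170·x^2 + 450·x^3 + 630·x^4 + 486·x^5 + 162·x^6) + (-81 - 63·x + 252·x^2 + 45·x^3 - 90·x^4 + 153·x^5 + 189·x^6 + 54·x^7)·Dx + (52 + 114·x + 130·x^2 + 50·x^3 + 70·x^4 + 54·x^5 + 18·x^6)·Dx^2 + (-9 - 7·x + 28·x^2 + 5·x^3 - 10·x^4 + 17·x^5 + 21·x^6 + 6·x^7)·Dx^3  (order 3).
h: a_k = -1, 8, 63/2, 40, 559/8, 156, …
ICs: h(0) = -1, h′(0) = 8, h′′(0) = 63.

f: a_k = 0, -3, 0, 9/2, 0, -81/40, …
g: a_k = 2, 2, 4, 6, 10, 16, …
Weyl lclm of L_f,L_g ⇒ L₀ (ord ≤ 3).
Differentiate: ansatz ord ≤ ord L₀ ⇒ L.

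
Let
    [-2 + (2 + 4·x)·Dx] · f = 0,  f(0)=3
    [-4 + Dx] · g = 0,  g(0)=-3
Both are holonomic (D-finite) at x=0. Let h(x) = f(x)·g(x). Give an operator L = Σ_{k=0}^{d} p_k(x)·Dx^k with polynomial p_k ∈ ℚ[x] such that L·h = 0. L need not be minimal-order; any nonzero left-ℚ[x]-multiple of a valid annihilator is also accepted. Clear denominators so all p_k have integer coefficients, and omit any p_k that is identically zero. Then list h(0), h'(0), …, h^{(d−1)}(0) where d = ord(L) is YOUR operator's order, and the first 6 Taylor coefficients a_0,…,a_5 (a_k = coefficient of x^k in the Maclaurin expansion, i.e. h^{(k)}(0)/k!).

f: a_k = 3, 3, -3/2, 3/2, -15/8, 21/8, …
g: a_k = -3, -12, -24, -32, -32, -128/5, …
L₀ := L_f ⊗_s L_g (sym. prod.), ord ≤ 1.
L = (-5 - 8·x) + (1 + 2·x)·Dx  (order 1).
h: a_k = -9, -45, -207/2, -309/2, -1347/8, -5847/40, …
ICs: h(0) = -9.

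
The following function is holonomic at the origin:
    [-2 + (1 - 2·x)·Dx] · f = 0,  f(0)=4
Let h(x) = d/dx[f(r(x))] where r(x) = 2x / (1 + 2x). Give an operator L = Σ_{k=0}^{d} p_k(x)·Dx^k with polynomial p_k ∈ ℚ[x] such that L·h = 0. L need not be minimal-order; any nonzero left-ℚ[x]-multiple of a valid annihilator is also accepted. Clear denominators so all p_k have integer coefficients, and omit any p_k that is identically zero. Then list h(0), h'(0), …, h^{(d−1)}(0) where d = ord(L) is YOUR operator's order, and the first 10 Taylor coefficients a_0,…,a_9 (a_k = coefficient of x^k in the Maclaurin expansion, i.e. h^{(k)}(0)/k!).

f: a_k = 4, 8, 16, 32, 64, 128, 256, 512, 1024, 2048, …
h₀=f(r): pull back L_f along r ⇒ L₀.
Differentiate: ansatz ord ≤ ord L₀ ⇒ L.
L = 4 + (-1 + 2·x)·Dx  (order 1).
h: a_k = 16, 64, 192, 512, 1280, 3072, 7168, 16384, 36864, 81920, …
ICs: h(0) = 16.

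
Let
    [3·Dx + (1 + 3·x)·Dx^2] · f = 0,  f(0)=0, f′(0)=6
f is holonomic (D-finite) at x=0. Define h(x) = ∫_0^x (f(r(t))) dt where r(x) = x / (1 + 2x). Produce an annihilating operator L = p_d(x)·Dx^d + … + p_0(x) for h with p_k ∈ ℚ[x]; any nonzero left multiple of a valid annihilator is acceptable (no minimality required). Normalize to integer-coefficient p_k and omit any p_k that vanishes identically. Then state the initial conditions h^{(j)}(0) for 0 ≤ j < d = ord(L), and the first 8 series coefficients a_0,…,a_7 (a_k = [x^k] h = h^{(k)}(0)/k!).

f: a_k = 0, 6, -9, 18, -81/2, 486/5, -243, 4374/7, …
Substitute x→r, Dx→(1/r')Dx; clear ⇒ L₀.
Integrate: L := L₀·Dx.
L = (7 + 20·x)·Dx^2 + (1 + 7·x + 10·x^2)·Dx^3  (order 3).
h: a_k = 0, 0, 3, -7, 39/2, -609/10, 1031/5, -741, …
ICs: h(0) = 0, h′(0) = 0, h′′(0) = 6.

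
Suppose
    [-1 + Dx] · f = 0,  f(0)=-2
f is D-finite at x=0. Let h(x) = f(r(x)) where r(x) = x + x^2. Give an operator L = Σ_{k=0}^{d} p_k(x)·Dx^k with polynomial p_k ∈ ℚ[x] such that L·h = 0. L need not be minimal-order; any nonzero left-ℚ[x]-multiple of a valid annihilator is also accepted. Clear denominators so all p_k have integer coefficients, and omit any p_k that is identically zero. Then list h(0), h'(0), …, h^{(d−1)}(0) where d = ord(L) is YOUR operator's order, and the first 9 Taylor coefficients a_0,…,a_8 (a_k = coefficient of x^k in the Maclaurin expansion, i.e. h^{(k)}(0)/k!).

L = (-1 - 2·x) + Dx  (order 1).
h: a_k = -2, -2, -3, -7/3, -25/12, -27/20, -331/360, -1303/2520, -1979/6720, …
ICs: h(0) = -2.

f: a_k = -2, -2, -1, -1/3, -1/12, -1/60, -1/360, -1/2520, -1/20160, …
Substitute x→r, Dx→(1/r')Dx; clear ⇒ L₀.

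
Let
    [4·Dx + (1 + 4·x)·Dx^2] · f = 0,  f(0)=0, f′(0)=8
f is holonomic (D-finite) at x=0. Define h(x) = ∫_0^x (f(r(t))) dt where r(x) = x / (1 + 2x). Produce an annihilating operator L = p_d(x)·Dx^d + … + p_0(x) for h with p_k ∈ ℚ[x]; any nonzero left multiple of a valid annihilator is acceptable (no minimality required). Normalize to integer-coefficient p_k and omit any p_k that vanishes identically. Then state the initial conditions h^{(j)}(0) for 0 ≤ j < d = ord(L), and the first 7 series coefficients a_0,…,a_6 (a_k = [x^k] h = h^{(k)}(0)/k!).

f: a_k = 0, 8, -16, 128/3, -128, 2048/5, -4096/3, …
h₀=f(r): pull back L_f along r ⇒ L₀.
h=∫h₀ ⇒ L = L₀·Dx.
L = (8 + 24·x)·Dx^2 + (1 + 8·x + 12·x^2)·Dx^3  (order 3).
h: a_k = 0, 0, 4, -32/3, 104/3, -128, 7744/15, …
ICs: h(0) = 0, h′(0) = 0, h′′(0) = 8.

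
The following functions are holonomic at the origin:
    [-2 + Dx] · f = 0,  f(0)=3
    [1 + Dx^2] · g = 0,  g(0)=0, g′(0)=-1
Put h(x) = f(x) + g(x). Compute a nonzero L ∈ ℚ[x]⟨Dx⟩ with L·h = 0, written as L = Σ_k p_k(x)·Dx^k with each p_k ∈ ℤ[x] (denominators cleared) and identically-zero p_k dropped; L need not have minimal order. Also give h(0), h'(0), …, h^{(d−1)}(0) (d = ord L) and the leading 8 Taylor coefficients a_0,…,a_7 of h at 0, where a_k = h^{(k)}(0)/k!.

L = -2 + Dx - 2·Dx^2 + Dx^3  (order 3).
h: a_k = 3, 5, 6, 25/6, 2, 19/24, 4/15, 11/144, …
ICs: h(0) = 3, h′(0) = 5, h′′(0) = 12.

f: a_k = 3, 6, 6, 4, 2, 4/5, 4/15, 8/105, …
g: a_k = 0, -1, 0, 1/6, 0, -1/120, 0, 1/5040, …
Sum ⇒ L₀ = lclm(L_f,L_g) in ℚ(x)⟨Dx⟩.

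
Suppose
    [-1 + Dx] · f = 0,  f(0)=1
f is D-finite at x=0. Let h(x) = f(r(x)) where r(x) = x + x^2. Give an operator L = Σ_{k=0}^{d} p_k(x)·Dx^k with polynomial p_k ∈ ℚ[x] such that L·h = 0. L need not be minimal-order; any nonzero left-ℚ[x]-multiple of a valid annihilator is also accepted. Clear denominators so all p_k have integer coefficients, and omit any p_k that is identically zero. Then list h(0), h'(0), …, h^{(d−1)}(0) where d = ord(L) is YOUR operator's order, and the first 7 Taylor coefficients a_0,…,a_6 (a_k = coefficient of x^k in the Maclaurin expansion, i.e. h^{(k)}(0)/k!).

f: a_k = 1, 1, 1/2, 1/6, 1/24, 1/120, 1/720, …
f∘r: x↦r, Dx↦Dx/r' in L_f ⇒ L₀.
L = (-1 - 2·x) + Dx  (order 1).
h: a_k = 1, 1, 3/2, 7/6, 25/24, 27/40, 331/720, …
ICs: h(0) = 1.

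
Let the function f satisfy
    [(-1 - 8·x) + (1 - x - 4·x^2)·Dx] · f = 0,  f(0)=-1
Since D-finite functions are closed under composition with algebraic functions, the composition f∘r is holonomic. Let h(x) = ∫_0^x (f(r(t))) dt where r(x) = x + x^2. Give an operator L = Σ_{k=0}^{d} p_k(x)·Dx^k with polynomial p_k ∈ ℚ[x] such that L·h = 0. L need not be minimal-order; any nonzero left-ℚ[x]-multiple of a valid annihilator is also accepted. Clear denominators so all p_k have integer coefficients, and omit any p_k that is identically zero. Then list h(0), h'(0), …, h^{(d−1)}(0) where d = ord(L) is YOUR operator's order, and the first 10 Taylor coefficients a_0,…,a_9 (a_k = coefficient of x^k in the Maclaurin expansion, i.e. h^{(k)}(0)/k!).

L = (1 + 10·x + 24·x^2 + 16·x^3)·Dx + (-1 + x + 5·x^2 + 8·x^3 + 4·x^4)·Dx^2  (order 2).
h: a_k = 0, -1, -1/2, -2, -19/4, -61/5, -104/3, -689/7, -2293/8, -7646/9, …
ICs: h(0) = 0, h′(0) = -1.

f: a_k = -1, -1, -5, -9, -29, -65, -181, -441, -1165, -2929, …
f∘r: x↦r, Dx↦Dx/r' in L_f ⇒ L₀.
∫: right-multiply L₀ by Dx.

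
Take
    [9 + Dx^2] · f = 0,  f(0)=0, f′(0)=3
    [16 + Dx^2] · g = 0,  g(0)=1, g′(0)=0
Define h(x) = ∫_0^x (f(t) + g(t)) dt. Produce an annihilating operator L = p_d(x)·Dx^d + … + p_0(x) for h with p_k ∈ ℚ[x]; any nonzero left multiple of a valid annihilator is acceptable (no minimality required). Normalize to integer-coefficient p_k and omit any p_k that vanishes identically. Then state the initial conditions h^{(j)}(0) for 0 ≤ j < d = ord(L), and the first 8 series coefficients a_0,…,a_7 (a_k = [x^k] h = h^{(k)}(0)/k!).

L = 144·Dx + 25·Dx^3 + Dx^5  (order 5).
h: a_k = 0, 1, 3/2, -8/3, -9/8, 32/15, 27/80, -256/315, …
ICs: h(0) = 0, h′(0) = 1, h′′(0) = 3, h′′′(0) = -16, h′′′′(0) = -27.

f: a_k = 0, 3, 0, -9/2, 0, 81/40, 0, -243/560, …
g: a_k = 1, 0, -8, 0, 32/3, 0, -256/45, 0, …
L₀ := lclm(L_f,L_g); ord L₀ ≤ 2+2.
h=∫₀ˣh₀: take L = L₀·Dx.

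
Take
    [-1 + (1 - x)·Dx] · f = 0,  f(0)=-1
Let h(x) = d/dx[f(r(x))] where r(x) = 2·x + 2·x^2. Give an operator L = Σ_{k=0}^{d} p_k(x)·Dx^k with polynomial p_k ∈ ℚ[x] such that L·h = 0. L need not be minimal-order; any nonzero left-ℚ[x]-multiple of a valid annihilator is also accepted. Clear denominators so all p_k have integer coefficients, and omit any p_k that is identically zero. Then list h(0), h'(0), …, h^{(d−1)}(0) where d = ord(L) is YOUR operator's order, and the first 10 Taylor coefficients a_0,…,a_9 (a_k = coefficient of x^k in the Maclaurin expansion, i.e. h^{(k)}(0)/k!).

L = (6 + 12·x + 12·x^2) + (-1 + 6·x^2 + 4·x^3)·Dx  (order 1).
h: a_k = -2, -12, -48, -176, -600, -1968, -6272, -19584, -60192, -182720, …
ICs: h(0) = -2.

f: a_k = -1, -1, -1, -1, -1, -1, -1, -1, -1, -1, …
h₀=f(r): pull back L_f along r ⇒ L₀.
h₀' ⇒ L via d/dx closure of L₀.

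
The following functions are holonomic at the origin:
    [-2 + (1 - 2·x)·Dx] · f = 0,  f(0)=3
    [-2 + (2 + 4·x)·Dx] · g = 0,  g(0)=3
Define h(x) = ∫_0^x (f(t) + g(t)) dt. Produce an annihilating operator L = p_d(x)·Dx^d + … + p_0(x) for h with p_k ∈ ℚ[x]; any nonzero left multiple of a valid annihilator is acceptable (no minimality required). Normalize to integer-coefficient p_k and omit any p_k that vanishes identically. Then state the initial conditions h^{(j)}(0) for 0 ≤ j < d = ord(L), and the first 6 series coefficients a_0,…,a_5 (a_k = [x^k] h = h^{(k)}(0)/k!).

L = (-10 - 12·x)·Dx + (9 + 28·x + 36·x^2)·Dx^2 + (-1 - 6·x + 4·x^2 + 24·x^3)·Dx^3  (order 3).
h: a_k = 0, 6, 9/2, 7/2, 51/8, 369/40, …
ICs: h(0) = 0, h′(0) = 6, h′′(0) = 9.

f: a_k = 3, 6, 12, 24, 48, 96, …
g: a_k = 3, 3, -3/2, 3/2, -15/8, 21/8, …
Sum ⇒ L₀ = lclm(L_f,L_g) in ℚ(x)⟨Dx⟩.
h=∫h₀ ⇒ L = L₀·Dx.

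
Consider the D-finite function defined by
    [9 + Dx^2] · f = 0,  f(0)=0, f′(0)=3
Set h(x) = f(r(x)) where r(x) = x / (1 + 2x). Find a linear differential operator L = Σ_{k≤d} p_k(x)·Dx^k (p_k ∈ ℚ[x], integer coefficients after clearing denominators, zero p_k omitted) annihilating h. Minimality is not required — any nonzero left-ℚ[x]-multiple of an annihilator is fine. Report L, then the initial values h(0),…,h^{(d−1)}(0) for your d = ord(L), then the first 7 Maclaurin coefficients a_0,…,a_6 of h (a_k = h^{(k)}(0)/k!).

L = 9 + (4 + 24·x + 48·x^2 + 32·x^3)·Dx + (1 + 8·x + 24·x^2 + 32·x^3 + 16·x^4)·Dx^2  (order 2).
h: a_k = 0, 3, -6, 15/2, 3, -2319/40, 975/4, …
ICs: h(0) = 0, h′(0) = 3.

f: a_k = 0, 3, 0, -9/2, 0, 81/40, 0, …
L₀ from L_f via x↦r, Dx↦r'^{-1}Dx.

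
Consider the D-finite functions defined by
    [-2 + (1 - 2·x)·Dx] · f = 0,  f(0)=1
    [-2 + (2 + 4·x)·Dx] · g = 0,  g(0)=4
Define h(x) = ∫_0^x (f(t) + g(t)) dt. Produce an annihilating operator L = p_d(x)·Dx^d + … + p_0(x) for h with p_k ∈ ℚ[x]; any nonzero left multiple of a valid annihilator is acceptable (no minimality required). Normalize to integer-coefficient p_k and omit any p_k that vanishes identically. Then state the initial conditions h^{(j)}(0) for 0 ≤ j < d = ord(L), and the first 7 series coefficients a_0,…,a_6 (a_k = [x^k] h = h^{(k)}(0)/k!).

f: a_k = 1, 2, 4, 8, 16, 32, 64, …
g: a_k = 4, 4, -2, 2, -5/2, 7/2, -21/4, …
f+g: L₀ = lclm(L_f,L_g), ord ≤ 1+1.
∫: right-multiply L₀ by Dx.
L = (-10 - 12·x)·Dx + (9 + 28·x + 36·x^2)·Dx^2 + (-1 - 6·x + 4·x^2 + 24·x^3)·Dx^3  (order 3).
h: a_k = 0, 5, 3, 2/3, 5/2, 27/10, 71/12, …
ICs: h(0) = 0, h′(0) = 5, h′′(0) = 6.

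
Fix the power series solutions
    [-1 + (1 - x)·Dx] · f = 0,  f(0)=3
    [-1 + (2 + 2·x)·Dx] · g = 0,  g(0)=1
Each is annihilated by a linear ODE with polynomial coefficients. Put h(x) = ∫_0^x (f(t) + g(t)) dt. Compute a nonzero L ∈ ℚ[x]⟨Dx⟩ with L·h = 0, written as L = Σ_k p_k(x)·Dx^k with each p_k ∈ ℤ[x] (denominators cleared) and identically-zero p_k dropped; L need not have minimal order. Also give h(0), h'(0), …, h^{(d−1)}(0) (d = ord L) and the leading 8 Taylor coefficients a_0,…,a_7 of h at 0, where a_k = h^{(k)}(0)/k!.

L = (-5 - 3·x)·Dx + (9 + 14·x + 9·x^2)·Dx^2 + (-2 - 6·x + 2·x^2 + 6·x^3)·Dx^3  (order 3).
h: a_k = 0, 4, 7/4, 23/24, 49/64, 379/640, 775/1536, 3051/7168, …
ICs: h(0) = 0, h′(0) = 4, h′′(0) = 7/2.

f: a_k = 3, 3, 3, 3, 3, 3, 3, 3, …
g: a_k = 1, 1/2, -1/8, 1/16, -5/128, 7/256, -21/1024, 33/2048, …
h₀=f+g: left-lcm gives L₀, ord ≤ 2.
Integrate: L := L₀·Dx.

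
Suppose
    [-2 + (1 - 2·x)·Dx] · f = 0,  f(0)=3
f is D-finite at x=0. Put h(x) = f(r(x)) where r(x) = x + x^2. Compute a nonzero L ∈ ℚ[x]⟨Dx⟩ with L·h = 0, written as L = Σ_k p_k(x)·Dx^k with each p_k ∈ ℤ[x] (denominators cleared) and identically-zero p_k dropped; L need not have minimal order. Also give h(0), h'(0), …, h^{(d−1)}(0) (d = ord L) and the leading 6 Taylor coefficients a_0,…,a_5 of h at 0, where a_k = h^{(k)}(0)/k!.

L = (2 + 4·x) + (-1 + 2·x + 2·x^2)·Dx  (order 1).
h: a_k = 3, 6, 18, 48, 132, 360, …
ICs: h(0) = 3.

f: a_k = 3, 6, 12, 24, 48, 96, …
Substitute x→r, Dx→(1/r')Dx; clear ⇒ L₀.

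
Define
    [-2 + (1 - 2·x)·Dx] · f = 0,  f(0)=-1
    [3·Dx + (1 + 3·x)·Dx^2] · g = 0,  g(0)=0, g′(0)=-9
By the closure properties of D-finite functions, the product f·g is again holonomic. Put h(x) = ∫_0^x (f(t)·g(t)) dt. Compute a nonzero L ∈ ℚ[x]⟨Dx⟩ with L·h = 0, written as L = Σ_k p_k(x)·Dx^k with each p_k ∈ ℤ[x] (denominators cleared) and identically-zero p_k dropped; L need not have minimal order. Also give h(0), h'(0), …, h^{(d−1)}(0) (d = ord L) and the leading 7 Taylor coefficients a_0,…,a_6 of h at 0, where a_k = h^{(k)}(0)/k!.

f: a_k = -1, -2, -4, -8, -16, -32, -64, …
g: a_k = 0, -9, 27/2, -27, 243/4, -729/5, 729/2, …
h₀=f·g: eliminate ⇒ L₀, order ≤ 1·2.
Integrate: L := L₀·Dx.
L = 6·Dx + (1 + 18·x)·Dx^2 + (-1 - x + 6·x^2)·Dx^3  (order 3).
h: a_k = 0, 0, 9/2, 3/2, 9, 9/4, 561/20, …
ICs: h(0) = 0, h′(0) = 0, h′′(0) = 9.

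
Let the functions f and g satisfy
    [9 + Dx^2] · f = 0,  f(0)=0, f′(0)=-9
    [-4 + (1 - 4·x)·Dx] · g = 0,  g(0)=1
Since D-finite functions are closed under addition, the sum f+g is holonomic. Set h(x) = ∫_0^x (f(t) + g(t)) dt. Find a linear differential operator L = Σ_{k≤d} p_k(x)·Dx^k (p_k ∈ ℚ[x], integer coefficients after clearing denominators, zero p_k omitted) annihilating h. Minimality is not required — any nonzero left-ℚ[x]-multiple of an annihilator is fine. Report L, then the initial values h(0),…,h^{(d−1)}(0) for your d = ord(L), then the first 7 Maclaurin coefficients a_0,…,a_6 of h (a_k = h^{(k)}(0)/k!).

L = (-3780 + 2592·x - 5184·x^2)·Dx + (369 - 2124·x + 3888·x^2 - 5184·x^3)·Dx^2 + (-420 + 288·x - 576·x^2)·Dx^3 + (41 - 236·x + 432·x^2 - 576·x^3)·Dx^4  (order 4).
h: a_k = 0, 1, -5/2, 16/3, 155/8, 256/5, 40717/240, …
ICs: h(0) = 0, h′(0) = 1, h′′(0) = -5, h′′′(0) = 32.

f: a_k = 0, -9, 0, 27/2, 0, -243/40, 0, …
g: a_k = 1, 4, 16, 64, 256, 1024, 4096, …
Sum ⇒ L₀ = lclm(L_f,L_g) in ℚ(x)⟨Dx⟩.
h=∫₀ˣh₀: take L = L₀·Dx.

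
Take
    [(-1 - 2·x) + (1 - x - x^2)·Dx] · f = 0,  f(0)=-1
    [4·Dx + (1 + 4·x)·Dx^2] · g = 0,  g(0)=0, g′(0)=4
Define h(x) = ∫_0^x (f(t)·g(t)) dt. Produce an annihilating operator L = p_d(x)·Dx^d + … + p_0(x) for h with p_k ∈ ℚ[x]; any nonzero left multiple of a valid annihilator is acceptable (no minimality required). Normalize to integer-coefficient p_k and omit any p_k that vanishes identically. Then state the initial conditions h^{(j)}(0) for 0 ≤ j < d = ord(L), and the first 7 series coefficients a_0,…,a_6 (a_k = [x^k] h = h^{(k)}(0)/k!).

L = (6 + 16·x)·Dx + (-2 + 16·x + 20·x^2)·Dx^2 + (-1 - 3·x + 5·x^2 + 4·x^3)·Dx^3  (order 3).
h: a_k = 0, 0, -2, 4/3, -16/3, 28/3, -1346/45, …
ICs: h(0) = 0, h′(0) = 0, h′′(0) = -4.

f: a_k = -1, -1, -2, -3, -5, -8, -13, …
g: a_k = 0, 4, -8, 64/3, -64, 1024/5, -2048/3, …
h₀=f·g: eliminate ⇒ L₀, order ≤ 1·2.
h=∫₀ˣh₀: take L = L₀·Dx.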